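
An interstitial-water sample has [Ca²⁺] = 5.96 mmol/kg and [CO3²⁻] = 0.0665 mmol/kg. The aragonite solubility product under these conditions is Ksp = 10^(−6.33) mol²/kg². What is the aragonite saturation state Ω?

Ksp = 10^(−6.33) = 4.677×10^-7
Ω = [Ca²⁺][CO3²⁻]/Ksp = (5.96×10^-3)(0.0665×10^-3) / 4.677×10^-7 = 0.847

Ω = 0.847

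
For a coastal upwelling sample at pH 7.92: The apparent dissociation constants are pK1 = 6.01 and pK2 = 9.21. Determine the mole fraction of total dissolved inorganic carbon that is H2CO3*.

α₀ = 0.0116

α₀ = 1 / (1 + K1/[H⁺] + K1K2/[H⁺]²) = 1 / (1 + 10^+1.91 + 10^+0.62)
   = 1 / (1 + 81.283 + 4.1687) = 1/86.452 = 0.01157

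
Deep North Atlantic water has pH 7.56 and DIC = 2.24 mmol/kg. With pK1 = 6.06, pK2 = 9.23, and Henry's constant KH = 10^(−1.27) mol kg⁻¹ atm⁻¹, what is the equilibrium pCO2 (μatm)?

pCO2 = 1250 μatm

α₀ = 1 / (1 + K1/[H⁺] + K1K2/[H⁺]²) = 1 / (1 + 10^+1.50 + 10^-0.17)
   = 1 / (1 + 31.623 + 0.67608) = 1/33.299 = 0.03003
[CO2*] = α₀ × DIC = 0.03003 × 2.24 = 0.06727 mmol/kg
pCO2 = [CO2*]/KH = 6.727×10^-5 / 5.370×10^-2 = 1250 μatm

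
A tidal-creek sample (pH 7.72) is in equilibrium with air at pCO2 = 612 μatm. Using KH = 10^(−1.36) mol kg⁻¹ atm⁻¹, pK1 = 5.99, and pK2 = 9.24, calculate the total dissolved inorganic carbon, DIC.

[CO2*] = KH · pCO2 = 10^(−1.36) × 612×10^-6 = 2.671×10^-5 mol/kg
α₀ = 1/(1 + K1/[H⁺] + K1K2/[H⁺]²) = 1/(1 + 10^+1.73 + 10^+0.21) = 0.01775
DIC = [CO2*]/α₀ = 2.671×10^-5 / 0.01775 = 1.50 mmol/kg

DIC = 1.50 mmol/kg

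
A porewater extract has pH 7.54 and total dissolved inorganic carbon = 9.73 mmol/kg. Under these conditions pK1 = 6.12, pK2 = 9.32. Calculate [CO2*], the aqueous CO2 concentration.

α₀ = 1 / (1 + K1/[H⁺] + K1K2/[H⁺]²) = 1 / (1 + 10^+1.42 + 10^-0.36)
   = 1 / (1 + 26.303 + 0.43652) = 1/27.739 = 0.03605
[CO2*] = α₀ × DIC = 0.03605 × 9.73 = 0.351 mmol/kg

[CO2*] = 0.351 mmol/kg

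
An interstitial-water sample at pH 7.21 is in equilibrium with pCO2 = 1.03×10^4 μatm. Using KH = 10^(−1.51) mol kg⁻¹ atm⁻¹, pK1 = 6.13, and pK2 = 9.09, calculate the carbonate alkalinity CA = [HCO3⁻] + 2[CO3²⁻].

[CO2*] = KH · pCO2 = 10^(−1.51) × 1.03×10^4×10^-6 = 3.183×10^-4 mol/kg
α₀ = 1/(1 + K1/[H⁺] + K1K2/[H⁺]²) = 1/(1 + 10^+1.08 + 10^-0.80) = 0.07587
DIC = [CO2*]/α₀ = 3.183×10^-4 / 0.07587 = 4.196 mmol/kg
CA = (α₁ + 2α₂)·DIC = (0.9121 + 2×0.01202) × 4.196 = 3.93 mmol/kg

CA = 3.93 mmol/kg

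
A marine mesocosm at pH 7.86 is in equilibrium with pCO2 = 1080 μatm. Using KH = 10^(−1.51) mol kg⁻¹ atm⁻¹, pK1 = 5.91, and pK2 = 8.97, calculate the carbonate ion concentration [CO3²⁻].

[CO3²⁻] = 0.231 mmol/kg

[CO2*] = KH · pCO2 = 10^(−1.51) × 1080×10^-6 = 3.338×10^-5 mol/kg
α₀ = 1/(1 + K1/[H⁺] + K1K2/[H⁺]²) = 1/(1 + 10^+1.95 + 10^+0.84) = 0.01030
DIC = [CO2*]/α₀ = 3.338×10^-5 / 0.01030 = 3.239 mmol/kg
[CO3²⁻] = α₂·DIC; α₂ = 0.07129, so [CO3²⁻] = 0.07129 × 3.239 = 0.231 mmol/kg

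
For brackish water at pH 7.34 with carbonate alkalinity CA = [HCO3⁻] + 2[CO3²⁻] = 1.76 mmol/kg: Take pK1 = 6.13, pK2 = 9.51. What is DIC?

CA = [HCO3⁻] + 2[CO3²⁻] = (α₁ + 2α₂)·DIC
At pH 7.34: [H⁺]/K1 = 10^-1.21 = 0.061660, K2/[H⁺] = 10^-2.17 = 0.0067608
α₁ = 1/(1 + 0.061660 + 0.0067608) = 1/1.0684 = 0.9360; α₂ = α₁·K2/[H⁺] = 0.006328
α₁ + 2α₂ = 0.9486
DIC = CA / (α₁ + 2α₂) = 1.76 / 0.9486 = 1.86 mmol/kg

DIC = 1.86 mmol/kg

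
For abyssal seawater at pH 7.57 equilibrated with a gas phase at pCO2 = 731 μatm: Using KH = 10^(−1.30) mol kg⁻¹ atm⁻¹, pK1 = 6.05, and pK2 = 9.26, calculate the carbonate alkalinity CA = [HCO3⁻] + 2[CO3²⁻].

[CO2*] = KH · pCO2 = 10^(−1.30) × 731×10^-6 = 3.664×10^-5 mol/kg
α₀ = 1/(1 + K1/[H⁺] + K1K2/[H⁺]²) = 1/(1 + 10^+1.52 + 10^-0.17) = 0.02874
DIC = [CO2*]/α₀ = 3.664×10^-5 / 0.02874 = 1.275 mmol/kg
CA = (α₁ + 2α₂)·DIC = (0.9518 + 2×0.01943) × 1.275 = 1.26 mmol/kg

CA = 1.26 mmol/kg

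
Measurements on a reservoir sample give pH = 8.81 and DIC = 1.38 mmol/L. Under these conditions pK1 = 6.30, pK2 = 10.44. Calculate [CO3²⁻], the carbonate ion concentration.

α₂ = 1 / (1 + [H⁺]/K2 + [H⁺]²/(K1K2)) = 1 / (1 + 10^+1.63 + 10^-0.88)
   = 1 / (1 + 42.658 + 0.13183) = 1/43.790 = 0.02284
[CO3²⁻] = α₂ × DIC = 0.02284 × 1.38 = 0.0315 mmol/L

[CO3²⁻] = 0.0315 mmol/L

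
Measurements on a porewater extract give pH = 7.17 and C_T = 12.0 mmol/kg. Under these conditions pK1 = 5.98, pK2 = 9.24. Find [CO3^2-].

α₂ = 1 / (1 + [H⁺]/K2 + [H⁺]²/(K1K2)) = 1 / (1 + 10^+2.07 + 10^+0.88)
   = 1 / (1 + 117.49 + 7.5858) = 1/126.08 = 0.007932
[CO3²⁻] = α₂ × DIC = 0.007932 × 12.0 = 0.0952 mmol/kg

[CO3²⁻] = 0.0952 mmol/kg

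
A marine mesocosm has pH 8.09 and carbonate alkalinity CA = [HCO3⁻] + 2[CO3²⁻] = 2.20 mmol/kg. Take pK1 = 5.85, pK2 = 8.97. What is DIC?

CA = [HCO3⁻] + 2[CO3²⁻] = (α₁ + 2α₂)·DIC
At pH 8.09: [H⁺]/K1 = 10^-2.24 = 0.0057544, K2/[H⁺] = 10^-0.88 = 0.13183
α₁ = 1/(1 + 0.0057544 + 0.13183) = 1/1.1376 = 0.8791; α₂ = α₁·K2/[H⁺] = 0.1159
α₁ + 2α₂ = 1.1108
DIC = CA / (α₁ + 2α₂) = 2.20 / 1.1108 = 1.98 mmol/kg

DIC = 1.98 mmol/kg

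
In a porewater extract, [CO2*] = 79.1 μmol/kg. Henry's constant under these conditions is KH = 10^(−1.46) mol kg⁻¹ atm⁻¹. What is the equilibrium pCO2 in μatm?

pCO2 = 2280 μatm

KH = 10^(−1.46) = 3.467×10^-2 mol kg⁻¹ atm⁻¹
pCO2 = [CO2*]/KH = 79.1×10^-6 / 3.467×10^-2 = 2.28×10^-3 atm = 2280 μatm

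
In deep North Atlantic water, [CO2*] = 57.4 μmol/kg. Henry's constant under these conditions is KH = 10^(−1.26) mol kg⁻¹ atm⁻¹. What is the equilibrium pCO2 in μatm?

KH = 10^(−1.26) = 5.495×10^-2 mol kg⁻¹ atm⁻¹
pCO2 = [CO2*]/KH = 57.4×10^-6 / 5.495×10^-2 = 1.04×10^-3 atm = 1040 μatm

pCO2 = 1040 μatm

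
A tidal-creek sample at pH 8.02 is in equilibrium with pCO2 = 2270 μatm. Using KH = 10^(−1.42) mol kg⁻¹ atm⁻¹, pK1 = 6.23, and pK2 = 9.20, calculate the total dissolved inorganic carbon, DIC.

[CO2*] = KH · pCO2 = 10^(−1.42) × 2270×10^-6 = 8.630×10^-5 mol/kg
α₀ = 1/(1 + K1/[H⁺] + K1K2/[H⁺]²) = 1/(1 + 10^+1.79 + 10^+0.61) = 0.01499
DIC = [CO2*]/α₀ = 8.630×10^-5 / 0.01499 = 5.76 mmol/kg

DIC = 5.76 mmol/kg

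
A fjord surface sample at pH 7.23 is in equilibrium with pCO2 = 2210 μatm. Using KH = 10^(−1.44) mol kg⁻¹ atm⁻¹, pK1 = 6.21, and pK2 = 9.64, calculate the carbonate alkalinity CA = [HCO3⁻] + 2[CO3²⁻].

CA = 0.847 mmol/kg

[CO2*] = KH · pCO2 = 10^(−1.44) × 2210×10^-6 = 8.024×10^-5 mol/kg
α₀ = 1/(1 + K1/[H⁺] + K1K2/[H⁺]²) = 1/(1 + 10^+1.02 + 10^-1.39) = 0.08687
DIC = [CO2*]/α₀ = 8.024×10^-5 / 0.08687 = 0.9237 mmol/kg
CA = (α₁ + 2α₂)·DIC = (0.9096 + 2×0.003539) × 0.9237 = 0.847 mmol/kg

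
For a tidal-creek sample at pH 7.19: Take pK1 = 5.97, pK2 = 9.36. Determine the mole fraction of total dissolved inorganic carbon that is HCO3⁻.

α₁ = 0.937

α₁ = 1 / (1 + [H⁺]/K1 + K2/[H⁺]) = 1 / (1 + 10^-1.22 + 10^-2.17)
   = 1 / (1 + 0.060256 + 0.0067608) = 1/1.0670 = 0.9372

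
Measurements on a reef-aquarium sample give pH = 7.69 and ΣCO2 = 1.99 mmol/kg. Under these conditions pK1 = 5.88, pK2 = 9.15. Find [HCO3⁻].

[HCO3⁻] = 1.89 mmol/kg

α₁ = 1 / (1 + [H⁺]/K1 + K2/[H⁺]) = 1 / (1 + 10^-1.81 + 10^-1.46)
   = 1 / (1 + 0.015488 + 0.034674) = 1/1.0502 = 0.9522
[HCO3⁻] = α₁ × DIC = 0.9522 × 1.99 = 1.89 mmol/kg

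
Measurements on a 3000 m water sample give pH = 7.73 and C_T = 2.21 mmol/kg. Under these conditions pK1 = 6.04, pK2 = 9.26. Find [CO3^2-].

[CO3²⁻] = 0.0621 mmol/kg

α₂ = 1 / (1 + [H⁺]/K2 + [H⁺]²/(K1K2)) = 1 / (1 + 10^+1.53 + 10^-0.16)
   = 1 / (1 + 33.884 + 0.69183) = 1/35.576 = 0.02811
[CO3²⁻] = α₂ × DIC = 0.02811 × 2.21 = 0.0621 mmol/kg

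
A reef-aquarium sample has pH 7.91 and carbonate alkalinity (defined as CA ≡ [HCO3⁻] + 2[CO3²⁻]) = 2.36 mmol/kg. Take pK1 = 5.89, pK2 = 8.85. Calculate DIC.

DIC = 2.16 mmol/kg

CA = [HCO3⁻] + 2[CO3²⁻] = (α₁ + 2α₂)·DIC
At pH 7.91: [H⁺]/K1 = 10^-2.02 = 0.0095499, K2/[H⁺] = 10^-0.94 = 0.11482
α₁ = 1/(1 + 0.0095499 + 0.11482) = 1/1.1244 = 0.8894; α₂ = α₁·K2/[H⁺] = 0.1021
α₁ + 2α₂ = 1.0936
DIC = CA / (α₁ + 2α₂) = 2.36 / 1.0936 = 2.16 mmol/kg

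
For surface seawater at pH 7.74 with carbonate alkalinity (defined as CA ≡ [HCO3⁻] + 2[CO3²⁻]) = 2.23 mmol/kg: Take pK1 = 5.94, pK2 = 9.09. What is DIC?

DIC = 2.17 mmol/kg

CA = [HCO3⁻] + 2[CO3²⁻] = (α₁ + 2α₂)·DIC
At pH 7.74: [H⁺]/K1 = 10^-1.80 = 0.015849, K2/[H⁺] = 10^-1.35 = 0.044668
α₁ = 1/(1 + 0.015849 + 0.044668) = 1/1.0605 = 0.9429; α₂ = α₁·K2/[H⁺] = 0.04212
α₁ + 2α₂ = 1.0272
DIC = CA / (α₁ + 2α₂) = 2.23 / 1.0272 = 2.17 mmol/kg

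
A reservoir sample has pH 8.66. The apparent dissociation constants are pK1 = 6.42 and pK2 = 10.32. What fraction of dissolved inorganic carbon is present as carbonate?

α₂ = 0.0213

α₂ = 1 / (1 + [H⁺]/K2 + [H⁺]²/(K1K2)) = 1 / (1 + 10^+1.66 + 10^-0.58)
   = 1 / (1 + 45.709 + 0.26303) = 1/46.972 = 0.02129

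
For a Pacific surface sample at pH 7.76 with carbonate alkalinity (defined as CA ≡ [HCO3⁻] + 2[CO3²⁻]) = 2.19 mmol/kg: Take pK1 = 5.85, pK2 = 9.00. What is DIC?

DIC = 2.10 mmol/kg

CA = [HCO3⁻] + 2[CO3²⁻] = (α₁ + 2α₂)·DIC
At pH 7.76: [H⁺]/K1 = 10^-1.91 = 0.012303, K2/[H⁺] = 10^-1.24 = 0.057544
α₁ = 1/(1 + 0.012303 + 0.057544) = 1/1.0698 = 0.9347; α₂ = α₁·K2/[H⁺] = 0.05379
α₁ + 2α₂ = 1.0423
DIC = CA / (α₁ + 2α₂) = 2.19 / 1.0423 = 2.10 mmol/kg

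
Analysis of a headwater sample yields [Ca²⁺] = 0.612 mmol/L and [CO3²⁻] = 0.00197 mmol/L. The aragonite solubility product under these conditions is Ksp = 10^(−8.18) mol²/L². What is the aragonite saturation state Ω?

Ksp = 10^(−8.18) = 6.607×10^-9
Ω = [Ca²⁺][CO3²⁻]/Ksp = (0.612×10^-3)(0.00197×10^-3) / 6.607×10^-9 = 0.182

Ω = 0.182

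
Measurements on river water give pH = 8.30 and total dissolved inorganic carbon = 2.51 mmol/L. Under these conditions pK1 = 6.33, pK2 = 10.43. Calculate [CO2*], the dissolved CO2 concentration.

α₀ = 1 / (1 + K1/[H⁺] + K1K2/[H⁺]²) = 1 / (1 + 10^+1.97 + 10^-0.16)
   = 1 / (1 + 93.325 + 0.69183) = 1/95.017 = 0.01052
[CO2*] = α₀ × DIC = 0.01052 × 2.51 = 0.0264 mmol/L

[CO2*] = 0.0264 mmol/L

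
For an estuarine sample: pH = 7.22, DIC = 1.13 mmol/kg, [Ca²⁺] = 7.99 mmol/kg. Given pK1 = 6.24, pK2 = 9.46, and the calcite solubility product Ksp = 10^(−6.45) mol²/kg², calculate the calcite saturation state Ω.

α₂ = 1 / (1 + [H⁺]/K2 + [H⁺]²/(K1K2)) = 1 / (1 + 10^+2.24 + 10^+1.26)
   = 1 / (1 + 173.78 + 18.197) = 1/192.98 = 0.005182
[CO3²⁻] = α₂ × DIC = 0.005182 × 1.13 = 0.005856 mmol/kg = 5.856 μmol/kg
Ksp = 10^(−6.45) = 3.548×10^-7
Ω = [Ca²⁺][CO3²⁻]/Ksp = (7.99×10^-3)(5.856×10^-6) / 3.548×10^-7 = 0.132

Ω = 0.132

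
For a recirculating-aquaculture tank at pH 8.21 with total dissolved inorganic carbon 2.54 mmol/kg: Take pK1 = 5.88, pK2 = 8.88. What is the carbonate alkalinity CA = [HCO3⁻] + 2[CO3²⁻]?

CA = [HCO3⁻] + 2[CO3²⁻] = (α₁ + 2α₂)·DIC
At pH 8.21: [H⁺]/K1 = 10^-2.33 = 0.0046774, K2/[H⁺] = 10^-0.67 = 0.21380
α₁ = 1/(1 + 0.0046774 + 0.21380) = 1/1.2185 = 0.8207; α₂ = α₁·K2/[H⁺] = 0.1755
α₁ + 2α₂ = 1.1716
CA = 1.1716 × 2.54 = 2.98 mmol/kg

CA = 2.98 mmol/kg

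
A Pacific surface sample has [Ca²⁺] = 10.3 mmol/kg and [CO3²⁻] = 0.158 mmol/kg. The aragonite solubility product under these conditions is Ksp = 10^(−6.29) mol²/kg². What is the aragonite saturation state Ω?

Ksp = 10^(−6.29) = 5.129×10^-7
Ω = [Ca²⁺][CO3²⁻]/Ksp = (10.3×10^-3)(0.158×10^-3) / 5.129×10^-7 = 3.17

Ω = 3.17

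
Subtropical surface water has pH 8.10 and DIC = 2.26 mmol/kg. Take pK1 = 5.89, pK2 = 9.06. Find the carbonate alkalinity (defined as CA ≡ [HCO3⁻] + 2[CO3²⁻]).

CA = [HCO3⁻] + 2[CO3²⁻] = (α₁ + 2α₂)·DIC
At pH 8.10: [H⁺]/K1 = 10^-2.21 = 0.0061660, K2/[H⁺] = 10^-0.96 = 0.10965
α₁ = 1/(1 + 0.0061660 + 0.10965) = 1/1.1158 = 0.8962; α₂ = α₁·K2/[H⁺] = 0.09827
α₁ + 2α₂ = 1.0927
CA = 1.0927 × 2.26 = 2.47 mmol/kg

CA = 2.47 mmol/kg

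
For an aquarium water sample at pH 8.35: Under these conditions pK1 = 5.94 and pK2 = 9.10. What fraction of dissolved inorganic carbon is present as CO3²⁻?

α₂ = 1 / (1 + [H⁺]/K2 + [H⁺]²/(K1K2)) = 1 / (1 + 10^+0.75 + 10^-1.66)
   = 1 / (1 + 5.6234 + 0.021878) = 1/6.6453 = 0.1505

α₂ = 0.150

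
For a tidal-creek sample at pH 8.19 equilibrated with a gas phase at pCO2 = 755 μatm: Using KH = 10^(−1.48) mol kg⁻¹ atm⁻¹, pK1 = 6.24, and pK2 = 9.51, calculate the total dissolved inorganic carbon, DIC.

DIC = 2.36 mmol/kg

[CO2*] = KH · pCO2 = 10^(−1.48) × 755×10^-6 = 2.500×10^-5 mol/kg
α₀ = 1/(1 + K1/[H⁺] + K1K2/[H⁺]²) = 1/(1 + 10^+1.95 + 10^+0.63) = 0.01059
DIC = [CO2*]/α₀ = 2.500×10^-5 / 0.01059 = 2.36 mmol/kg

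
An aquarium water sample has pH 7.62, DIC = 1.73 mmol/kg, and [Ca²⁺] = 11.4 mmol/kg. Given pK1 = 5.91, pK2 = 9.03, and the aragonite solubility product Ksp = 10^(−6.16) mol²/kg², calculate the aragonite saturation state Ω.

Ω = 1.05

α₂ = 1 / (1 + [H⁺]/K2 + [H⁺]²/(K1K2)) = 1 / (1 + 10^+1.41 + 10^-0.30)
   = 1 / (1 + 25.704 + 0.50119) = 1/27.205 = 0.03676
[CO3²⁻] = α₂ × DIC = 0.03676 × 1.73 = 0.06359 mmol/kg
Ksp = 10^(−6.16) = 6.918×10^-7
Ω = [Ca²⁺][CO3²⁻]/Ksp = (11.4×10^-3)(6.359×10^-5) / 6.918×10^-7 = 1.05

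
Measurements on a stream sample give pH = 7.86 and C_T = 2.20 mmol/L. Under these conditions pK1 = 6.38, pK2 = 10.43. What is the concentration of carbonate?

α₂ = 1 / (1 + [H⁺]/K2 + [H⁺]²/(K1K2)) = 1 / (1 + 10^+2.57 + 10^+1.09)
   = 1 / (1 + 371.54 + 12.303) = 1/384.84 = 0.002598
[CO3²⁻] = α₂ × DIC = 0.002598 × 2.20 = 0.00572 mmol/L = 5.72 μmol/L

[CO3²⁻] = 5.72 μmol/L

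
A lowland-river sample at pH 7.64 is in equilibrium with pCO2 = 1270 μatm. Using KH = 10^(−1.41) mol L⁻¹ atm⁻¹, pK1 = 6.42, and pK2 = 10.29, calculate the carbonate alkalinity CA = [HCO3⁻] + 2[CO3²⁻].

CA = 0.824 mmol/L

[CO2*] = KH · pCO2 = 10^(−1.41) × 1270×10^-6 = 4.941×10^-5 mol/L
α₀ = 1/(1 + K1/[H⁺] + K1K2/[H⁺]²) = 1/(1 + 10^+1.22 + 10^-1.43) = 0.05671
DIC = [CO2*]/α₀ = 4.941×10^-5 / 0.05671 = 0.8712 mmol/L
CA = (α₁ + 2α₂)·DIC = (0.9412 + 2×0.002107) × 0.8712 = 0.824 mmol/L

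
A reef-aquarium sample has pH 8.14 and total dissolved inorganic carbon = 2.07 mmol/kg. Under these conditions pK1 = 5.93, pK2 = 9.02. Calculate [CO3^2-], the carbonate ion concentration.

α₂ = 1 / (1 + [H⁺]/K2 + [H⁺]²/(K1K2)) = 1 / (1 + 10^+0.88 + 10^-1.33)
   = 1 / (1 + 7.5858 + 0.046774) = 1/8.6325 = 0.1158
[CO3²⁻] = α₂ × DIC = 0.1158 × 2.07 = 0.240 mmol/kg

[CO3²⁻] = 0.240 mmol/kg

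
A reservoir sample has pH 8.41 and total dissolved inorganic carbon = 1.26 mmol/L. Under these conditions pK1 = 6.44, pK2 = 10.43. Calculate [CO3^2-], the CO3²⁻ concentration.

α₂ = 1 / (1 + [H⁺]/K2 + [H⁺]²/(K1K2)) = 1 / (1 + 10^+2.02 + 10^+0.05)
   = 1 / (1 + 104.71 + 1.1220) = 1/106.83 = 0.009360
[CO3²⁻] = α₂ × DIC = 0.009360 × 1.26 = 0.0118 mmol/L = 11.8 μmol/L

[CO3²⁻] = 11.8 μmol/L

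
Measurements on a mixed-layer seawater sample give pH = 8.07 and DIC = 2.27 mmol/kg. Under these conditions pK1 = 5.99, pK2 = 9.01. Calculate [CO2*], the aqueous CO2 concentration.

α₀ = 1 / (1 + K1/[H⁺] + K1K2/[H⁺]²) = 1 / (1 + 10^+2.08 + 10^+1.14)
   = 1 / (1 + 120.23 + 13.804) = 1/135.03 = 0.007406
[CO2*] = α₀ × DIC = 0.007406 × 2.27 = 0.0168 mmol/kg = 16.8 μmol/kg

[CO2*] = 16.8 μmol/kg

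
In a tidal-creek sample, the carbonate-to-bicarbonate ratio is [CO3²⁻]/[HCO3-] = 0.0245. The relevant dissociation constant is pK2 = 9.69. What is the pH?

From K2 = [H⁺][CO3²⁻]/[HCO3-]:  pH = pK2 + log₁₀([CO3²⁻]/[HCO3-])
log₁₀(0.0245) = -1.611
pH = 9.69 + (-1.611) = 8.08

pH = 8.08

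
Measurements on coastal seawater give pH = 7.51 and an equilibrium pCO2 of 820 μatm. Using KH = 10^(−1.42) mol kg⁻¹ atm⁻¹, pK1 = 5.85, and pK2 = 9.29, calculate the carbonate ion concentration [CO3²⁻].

[CO2*] = KH · pCO2 = 10^(−1.42) × 820×10^-6 = 3.118×10^-5 mol/kg
α₀ = 1/(1 + K1/[H⁺] + K1K2/[H⁺]²) = 1/(1 + 10^+1.66 + 10^-0.12) = 0.02107
DIC = [CO2*]/α₀ = 3.118×10^-5 / 0.02107 = 1.480 mmol/kg
[CO3²⁻] = α₂·DIC; α₂ = 0.01598, so [CO3²⁻] = 0.01598 × 1.480 = 0.0236 mmol/kg

[CO3²⁻] = 0.0236 mmol/kg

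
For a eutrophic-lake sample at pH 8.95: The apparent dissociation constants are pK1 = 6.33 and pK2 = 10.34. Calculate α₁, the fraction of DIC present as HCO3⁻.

α₁ = 1 / (1 + [H⁺]/K1 + K2/[H⁺]) = 1 / (1 + 10^-2.62 + 10^-1.39)
   = 1 / (1 + 0.0023988 + 0.040738) = 1/1.0431 = 0.9586

α₁ = 0.959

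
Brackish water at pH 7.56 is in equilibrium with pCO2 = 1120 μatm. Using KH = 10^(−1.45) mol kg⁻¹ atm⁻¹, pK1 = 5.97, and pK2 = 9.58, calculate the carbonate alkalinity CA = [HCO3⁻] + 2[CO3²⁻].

[CO2*] = KH · pCO2 = 10^(−1.45) × 1120×10^-6 = 3.974×10^-5 mol/kg
α₀ = 1/(1 + K1/[H⁺] + K1K2/[H⁺]²) = 1/(1 + 10^+1.59 + 10^-0.43) = 0.02483
DIC = [CO2*]/α₀ = 3.974×10^-5 / 0.02483 = 1.601 mmol/kg
CA = (α₁ + 2α₂)·DIC = (0.9659 + 2×0.009225) × 1.601 = 1.58 mmol/kg

CA = 1.58 mmol/kg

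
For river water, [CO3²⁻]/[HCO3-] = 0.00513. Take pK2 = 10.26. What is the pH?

From K2 = [H⁺][CO3²⁻]/[HCO3-]:  pH = pK2 + log₁₀([CO3²⁻]/[HCO3-])
log₁₀(0.00513) = -2.290
pH = 10.26 + (-2.290) = 7.97

pH = 7.97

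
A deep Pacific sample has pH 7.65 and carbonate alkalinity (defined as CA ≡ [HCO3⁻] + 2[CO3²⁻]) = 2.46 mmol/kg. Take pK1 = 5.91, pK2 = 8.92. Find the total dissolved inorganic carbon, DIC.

CA = [HCO3⁻] + 2[CO3²⁻] = (α₁ + 2α₂)·DIC
At pH 7.65: [H⁺]/K1 = 10^-1.74 = 0.018197, K2/[H⁺] = 10^-1.27 = 0.053703
α₁ = 1/(1 + 0.018197 + 0.053703) = 1/1.0719 = 0.9329; α₂ = α₁·K2/[H⁺] = 0.05010
α₁ + 2α₂ = 1.0331
DIC = CA / (α₁ + 2α₂) = 2.46 / 1.0331 = 2.38 mmol/kg

DIC = 2.38 mmol/kg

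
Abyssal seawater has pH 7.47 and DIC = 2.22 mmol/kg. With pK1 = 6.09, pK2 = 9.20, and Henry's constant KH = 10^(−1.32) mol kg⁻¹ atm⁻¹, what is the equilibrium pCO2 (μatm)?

α₀ = 1 / (1 + K1/[H⁺] + K1K2/[H⁺]²) = 1 / (1 + 10^+1.38 + 10^-0.35)
   = 1 / (1 + 23.988 + 0.44668) = 1/25.435 = 0.03932
[CO2*] = α₀ × DIC = 0.03932 × 2.22 = 0.08728 mmol/kg
pCO2 = [CO2*]/KH = 8.728×10^-5 / 4.786×10^-2 = 1820 μatm

pCO2 = 1820 μatm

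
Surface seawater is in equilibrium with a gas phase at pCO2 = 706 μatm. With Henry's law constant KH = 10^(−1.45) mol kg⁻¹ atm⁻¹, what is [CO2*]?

[CO2*] = 25.0 μmol/kg

KH = 10^(−1.45) = 3.548×10^-2 mol kg⁻¹ atm⁻¹
[CO2*] = KH · pCO2 = 3.548×10^-2 × 706×10^-6 atm = 2.50×10^-5 mol/kg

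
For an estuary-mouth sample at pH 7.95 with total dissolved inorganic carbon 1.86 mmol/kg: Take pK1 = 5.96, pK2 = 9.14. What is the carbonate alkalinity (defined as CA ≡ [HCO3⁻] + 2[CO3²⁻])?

CA = 1.95 mmol/kg

CA = [HCO3⁻] + 2[CO3²⁻] = (α₁ + 2α₂)·DIC
At pH 7.95: [H⁺]/K1 = 10^-1.99 = 0.010233, K2/[H⁺] = 10^-1.19 = 0.064565
α₁ = 1/(1 + 0.010233 + 0.064565) = 1/1.0748 = 0.9304; α₂ = α₁·K2/[H⁺] = 0.06007
α₁ + 2α₂ = 1.0506
CA = 1.0506 × 1.86 = 1.95 mmol/kg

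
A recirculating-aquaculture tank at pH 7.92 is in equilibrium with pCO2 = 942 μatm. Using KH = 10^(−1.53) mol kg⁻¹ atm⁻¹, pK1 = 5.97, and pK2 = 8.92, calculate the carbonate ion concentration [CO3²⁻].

[CO2*] = KH · pCO2 = 10^(−1.53) × 942×10^-6 = 2.780×10^-5 mol/kg
α₀ = 1/(1 + K1/[H⁺] + K1K2/[H⁺]²) = 1/(1 + 10^+1.95 + 10^+0.95) = 0.01010
DIC = [CO2*]/α₀ = 2.780×10^-5 / 0.01010 = 2.753 mmol/kg
[CO3²⁻] = α₂·DIC; α₂ = 0.08999, so [CO3²⁻] = 0.08999 × 2.753 = 0.248 mmol/kg

[CO3²⁻] = 0.248 mmol/kg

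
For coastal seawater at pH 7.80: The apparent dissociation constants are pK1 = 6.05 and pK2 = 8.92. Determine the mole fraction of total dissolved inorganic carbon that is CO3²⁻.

α₂ = 1 / (1 + [H⁺]/K2 + [H⁺]²/(K1K2)) = 1 / (1 + 10^+1.12 + 10^-0.63)
   = 1 / (1 + 13.183 + 0.23442) = 1/14.417 = 0.06936

α₂ = 0.0694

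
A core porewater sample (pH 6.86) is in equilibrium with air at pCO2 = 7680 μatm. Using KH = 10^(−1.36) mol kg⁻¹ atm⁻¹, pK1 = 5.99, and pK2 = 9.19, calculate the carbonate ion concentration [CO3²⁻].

[CO3²⁻] = 11.6 μmol/kg

[CO2*] = KH · pCO2 = 10^(−1.36) × 7680×10^-6 = 3.352×10^-4 mol/kg
α₀ = 1/(1 + K1/[H⁺] + K1K2/[H⁺]²) = 1/(1 + 10^+0.87 + 10^-1.46) = 0.1184
DIC = [CO2*]/α₀ = 3.352×10^-4 / 0.1184 = 2.832 mmol/kg
[CO3²⁻] = α₂·DIC; α₂ = 0.004104, so [CO3²⁻] = 0.004104 × 2.832 = 0.0116 mmol/kg = 11.6 μmol/kg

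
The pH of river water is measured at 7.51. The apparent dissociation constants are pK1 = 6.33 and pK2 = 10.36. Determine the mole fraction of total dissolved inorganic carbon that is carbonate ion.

α₂ = 0.00132

α₂ = 1 / (1 + [H⁺]/K2 + [H⁺]²/(K1K2)) = 1 / (1 + 10^+2.85 + 10^+1.67)
   = 1 / (1 + 707.95 + 46.774) = 1/755.72 = 0.001323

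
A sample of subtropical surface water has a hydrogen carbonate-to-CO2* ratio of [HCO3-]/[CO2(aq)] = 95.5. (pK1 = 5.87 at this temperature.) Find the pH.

From K1 = [H⁺][HCO3-]/[CO2(aq)]:  pH = pK1 + log₁₀([HCO3-]/[CO2(aq)])
log₁₀(95.5) = +1.980
pH = 5.87 + (+1.980) = 7.85

pH = 7.85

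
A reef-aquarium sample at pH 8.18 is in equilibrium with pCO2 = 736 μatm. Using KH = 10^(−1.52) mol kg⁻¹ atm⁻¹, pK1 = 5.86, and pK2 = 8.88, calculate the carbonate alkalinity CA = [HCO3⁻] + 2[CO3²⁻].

CA = 6.50 mmol/kg

[CO2*] = KH · pCO2 = 10^(−1.52) × 736×10^-6 = 2.223×10^-5 mol/kg
α₀ = 1/(1 + K1/[H⁺] + K1K2/[H⁺]²) = 1/(1 + 10^+2.32 + 10^+1.62) = 0.003974
DIC = [CO2*]/α₀ = 2.223×10^-5 / 0.003974 = 5.593 mmol/kg
CA = (α₁ + 2α₂)·DIC = (0.8303 + 2×0.1657) × 5.593 = 6.50 mmol/kg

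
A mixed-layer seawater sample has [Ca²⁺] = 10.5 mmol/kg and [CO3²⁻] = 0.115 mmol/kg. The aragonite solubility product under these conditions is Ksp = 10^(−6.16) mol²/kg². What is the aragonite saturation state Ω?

Ω = 1.75

Ksp = 10^(−6.16) = 6.918×10^-7
Ω = [Ca²⁺][CO3²⁻]/Ksp = (10.5×10^-3)(0.115×10^-3) / 6.918×10^-7 = 1.75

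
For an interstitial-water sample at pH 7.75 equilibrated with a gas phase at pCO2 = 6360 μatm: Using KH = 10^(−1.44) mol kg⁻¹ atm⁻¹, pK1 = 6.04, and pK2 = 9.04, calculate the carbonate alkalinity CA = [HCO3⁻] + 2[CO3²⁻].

[CO2*] = KH · pCO2 = 10^(−1.44) × 6360×10^-6 = 2.309×10^-4 mol/kg
α₀ = 1/(1 + K1/[H⁺] + K1K2/[H⁺]²) = 1/(1 + 10^+1.71 + 10^+0.42) = 0.01821
DIC = [CO2*]/α₀ = 2.309×10^-4 / 0.01821 = 12.68 mmol/kg
CA = (α₁ + 2α₂)·DIC = (0.9339 + 2×0.04790) × 12.68 = 13.1 mmol/kg

CA = 13.1 mmol/kg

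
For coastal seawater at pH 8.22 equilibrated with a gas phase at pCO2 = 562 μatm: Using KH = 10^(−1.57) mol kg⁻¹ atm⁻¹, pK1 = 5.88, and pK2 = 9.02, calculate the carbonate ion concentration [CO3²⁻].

[CO2*] = KH · pCO2 = 10^(−1.57) × 562×10^-6 = 1.513×10^-5 mol/kg
α₀ = 1/(1 + K1/[H⁺] + K1K2/[H⁺]²) = 1/(1 + 10^+2.34 + 10^+1.54) = 0.003930
DIC = [CO2*]/α₀ = 1.513×10^-5 / 0.003930 = 3.849 mmol/kg
[CO3²⁻] = α₂·DIC; α₂ = 0.1363, so [CO3²⁻] = 0.1363 × 3.849 = 0.524 mmol/kg

[CO3²⁻] = 0.524 mmol/kg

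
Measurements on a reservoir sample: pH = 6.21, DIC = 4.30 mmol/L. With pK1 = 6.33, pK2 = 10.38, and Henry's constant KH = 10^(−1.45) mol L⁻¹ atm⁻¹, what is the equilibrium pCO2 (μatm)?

α₀ = 1 / (1 + K1/[H⁺] + K1K2/[H⁺]²) = 1 / (1 + 10^-0.12 + 10^-4.29)
   = 1 / (1 + 0.75858 + 5.1286×10^-5) = 1/1.7586 = 0.5686
[CO2*] = α₀ × DIC = 0.5686 × 4.30 = 2.445 mmol/L
pCO2 = [CO2*]/KH = 2.445×10^-3 / 3.548×10^-2 = 6.89×10^4 μatm

pCO2 = 6.89×10^4 μatm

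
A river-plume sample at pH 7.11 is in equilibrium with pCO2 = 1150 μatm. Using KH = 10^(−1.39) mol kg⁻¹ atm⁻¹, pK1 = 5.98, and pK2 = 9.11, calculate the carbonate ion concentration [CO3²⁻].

[CO3²⁻] = 6.32 μmol/kg

[CO2*] = KH · pCO2 = 10^(−1.39) × 1150×10^-6 = 4.685×10^-5 mol/kg
α₀ = 1/(1 + K1/[H⁺] + K1K2/[H⁺]²) = 1/(1 + 10^+1.13 + 10^-0.87) = 0.06838
DIC = [CO2*]/α₀ = 4.685×10^-5 / 0.06838 = 0.6851 mmol/kg
[CO3²⁻] = α₂·DIC; α₂ = 0.009224, so [CO3²⁻] = 0.009224 × 0.6851 = 0.00632 mmol/kg = 6.32 μmol/kg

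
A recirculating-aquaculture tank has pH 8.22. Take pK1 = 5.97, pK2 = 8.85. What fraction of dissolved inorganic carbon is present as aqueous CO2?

α₀ = 1 / (1 + K1/[H⁺] + K1K2/[H⁺]²) = 1 / (1 + 10^+2.25 + 10^+1.62)
   = 1 / (1 + 177.83 + 41.687) = 1/220.51 = 0.004535

α₀ = 0.00453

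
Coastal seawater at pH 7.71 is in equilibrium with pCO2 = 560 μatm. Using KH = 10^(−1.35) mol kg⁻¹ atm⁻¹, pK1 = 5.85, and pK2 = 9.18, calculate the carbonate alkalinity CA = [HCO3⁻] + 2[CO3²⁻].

CA = 1.93 mmol/kg

[CO2*] = KH · pCO2 = 10^(−1.35) × 560×10^-6 = 2.501×10^-5 mol/kg
α₀ = 1/(1 + K1/[H⁺] + K1K2/[H⁺]²) = 1/(1 + 10^+1.86 + 10^+0.39) = 0.01318
DIC = [CO2*]/α₀ = 2.501×10^-5 / 0.01318 = 1.899 mmol/kg
CA = (α₁ + 2α₂)·DIC = (0.9545 + 2×0.03234) × 1.899 = 1.93 mmol/kg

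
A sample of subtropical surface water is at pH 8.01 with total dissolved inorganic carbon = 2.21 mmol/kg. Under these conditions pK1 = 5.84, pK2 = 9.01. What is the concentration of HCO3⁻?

α₁ = 1 / (1 + [H⁺]/K1 + K2/[H⁺]) = 1 / (1 + 10^-2.17 + 10^-1.00)
   = 1 / (1 + 0.0067608 + 0.10000) = 1/1.1068 = 0.9035
[HCO3⁻] = α₁ × DIC = 0.9035 × 2.21 = 2.00 mmol/kg

[HCO3⁻] = 2.00 mmol/kg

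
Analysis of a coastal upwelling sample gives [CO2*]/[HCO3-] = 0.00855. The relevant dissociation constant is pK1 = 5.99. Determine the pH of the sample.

pH = 8.06

From K1 = [H⁺][HCO3-]/[CO2*]:  pH = pK1 − log₁₀([CO2*]/[HCO3-])
log₁₀(0.00855) = -2.068
pH = 5.99 − (-2.068) = 8.06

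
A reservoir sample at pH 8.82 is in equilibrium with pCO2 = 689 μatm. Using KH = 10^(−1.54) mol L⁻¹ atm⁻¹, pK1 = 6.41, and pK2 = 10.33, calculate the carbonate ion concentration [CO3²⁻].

[CO3²⁻] = 0.158 mmol/L

[CO2*] = KH · pCO2 = 10^(−1.54) × 689×10^-6 = 1.987×10^-5 mol/L
α₀ = 1/(1 + K1/[H⁺] + K1K2/[H⁺]²) = 1/(1 + 10^+2.41 + 10^+0.90) = 0.003760
DIC = [CO2*]/α₀ = 1.987×10^-5 / 0.003760 = 5.285 mmol/L
[CO3²⁻] = α₂·DIC; α₂ = 0.02986, so [CO3²⁻] = 0.02986 × 5.285 = 0.158 mmol/L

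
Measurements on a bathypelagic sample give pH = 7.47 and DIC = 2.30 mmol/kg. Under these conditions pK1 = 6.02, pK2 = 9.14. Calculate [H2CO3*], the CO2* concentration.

α₀ = 1 / (1 + K1/[H⁺] + K1K2/[H⁺]²) = 1 / (1 + 10^+1.45 + 10^-0.22)
   = 1 / (1 + 28.184 + 0.60256) = 1/29.786 = 0.03357
[CO2*] = α₀ × DIC = 0.03357 × 2.30 = 0.0772 mmol/kg

[CO2*] = 0.0772 mmol/kg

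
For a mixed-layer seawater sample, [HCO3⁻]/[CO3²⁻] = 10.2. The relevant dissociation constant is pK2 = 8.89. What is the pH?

pH = 7.88

From K2 = [H⁺][CO3²⁻]/[HCO3⁻]:  pH = pK2 − log₁₀([HCO3⁻]/[CO3²⁻])
log₁₀(10.2) = +1.009
pH = 8.89 − (+1.009) = 7.88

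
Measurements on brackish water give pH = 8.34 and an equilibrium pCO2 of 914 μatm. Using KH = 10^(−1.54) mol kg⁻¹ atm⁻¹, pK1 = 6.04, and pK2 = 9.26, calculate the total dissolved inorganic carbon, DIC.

[CO2*] = KH · pCO2 = 10^(−1.54) × 914×10^-6 = 2.636×10^-5 mol/kg
α₀ = 1/(1 + K1/[H⁺] + K1K2/[H⁺]²) = 1/(1 + 10^+2.30 + 10^+1.38) = 0.004454
DIC = [CO2*]/α₀ = 2.636×10^-5 / 0.004454 = 5.92 mmol/kg

DIC = 5.92 mmol/kg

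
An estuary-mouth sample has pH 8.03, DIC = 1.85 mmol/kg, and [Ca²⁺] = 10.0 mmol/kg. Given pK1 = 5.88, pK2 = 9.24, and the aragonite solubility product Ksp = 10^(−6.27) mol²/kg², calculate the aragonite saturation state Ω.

Ω = 1.99

α₂ = 1 / (1 + [H⁺]/K2 + [H⁺]²/(K1K2)) = 1 / (1 + 10^+1.21 + 10^-0.94)
   = 1 / (1 + 16.218 + 0.11482) = 1/17.333 = 0.05769
[CO3²⁻] = α₂ × DIC = 0.05769 × 1.85 = 0.1067 mmol/kg
Ksp = 10^(−6.27) = 5.370×10^-7
Ω = [Ca²⁺][CO3²⁻]/Ksp = (10.0×10^-3)(1.067×10^-4) / 5.370×10^-7 = 1.99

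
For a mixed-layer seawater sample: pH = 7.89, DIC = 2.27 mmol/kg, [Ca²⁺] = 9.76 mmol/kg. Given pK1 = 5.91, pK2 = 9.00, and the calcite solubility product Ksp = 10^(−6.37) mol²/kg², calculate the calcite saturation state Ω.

α₂ = 1 / (1 + [H⁺]/K2 + [H⁺]²/(K1K2)) = 1 / (1 + 10^+1.11 + 10^-0.87)
   = 1 / (1 + 12.882 + 0.13490) = 1/14.017 = 0.07134
[CO3²⁻] = α₂ × DIC = 0.07134 × 2.27 = 0.1619 mmol/kg
Ksp = 10^(−6.37) = 4.266×10^-7
Ω = [Ca²⁺][CO3²⁻]/Ksp = (9.76×10^-3)(1.619×10^-4) / 4.266×10^-7 = 3.71

Ω = 3.71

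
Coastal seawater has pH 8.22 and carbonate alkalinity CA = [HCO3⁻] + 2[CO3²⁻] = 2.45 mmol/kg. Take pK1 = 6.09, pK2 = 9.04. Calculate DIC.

DIC = 2.18 mmol/kg

CA = [HCO3⁻] + 2[CO3²⁻] = (α₁ + 2α₂)·DIC
At pH 8.22: [H⁺]/K1 = 10^-2.13 = 0.0074131, K2/[H⁺] = 10^-0.82 = 0.15136
α₁ = 1/(1 + 0.0074131 + 0.15136) = 1/1.1588 = 0.8630; α₂ = α₁·K2/[H⁺] = 0.1306
α₁ + 2α₂ = 1.1242
DIC = CA / (α₁ + 2α₂) = 2.45 / 1.1242 = 2.18 mmol/kg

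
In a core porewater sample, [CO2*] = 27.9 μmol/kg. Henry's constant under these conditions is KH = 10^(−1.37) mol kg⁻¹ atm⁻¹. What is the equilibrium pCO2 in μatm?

pCO2 = 654 μatm

KH = 10^(−1.37) = 4.266×10^-2 mol kg⁻¹ atm⁻¹
pCO2 = [CO2*]/KH = 27.9×10^-6 / 4.266×10^-2 = 6.54×10^-4 atm = 654 μatm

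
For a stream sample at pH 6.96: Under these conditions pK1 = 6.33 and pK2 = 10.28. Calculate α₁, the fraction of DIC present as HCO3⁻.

α₁ = 1 / (1 + [H⁺]/K1 + K2/[H⁺]) = 1 / (1 + 10^-0.63 + 10^-3.32)
   = 1 / (1 + 0.23442 + 0.00047863) = 1/1.2349 = 0.8098

α₁ = 0.810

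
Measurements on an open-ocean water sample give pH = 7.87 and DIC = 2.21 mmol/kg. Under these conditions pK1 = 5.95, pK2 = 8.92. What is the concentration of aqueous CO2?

α₀ = 1 / (1 + K1/[H⁺] + K1K2/[H⁺]²) = 1 / (1 + 10^+1.92 + 10^+0.87)
   = 1 / (1 + 83.176 + 7.4131) = 1/91.589 = 0.01092
[CO2*] = α₀ × DIC = 0.01092 × 2.21 = 0.0241 mmol/kg

[CO2*] = 0.0241 mmol/kg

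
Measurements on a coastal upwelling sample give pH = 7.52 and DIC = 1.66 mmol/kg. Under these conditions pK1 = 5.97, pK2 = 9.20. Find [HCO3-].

[HCO3⁻] = 1.58 mmol/kg

α₁ = 1 / (1 + [H⁺]/K1 + K2/[H⁺]) = 1 / (1 + 10^-1.55 + 10^-1.68)
   = 1 / (1 + 0.028184 + 0.020893) = 1/1.0491 = 0.9532
[HCO3⁻] = α₁ × DIC = 0.9532 × 1.66 = 1.58 mmol/kg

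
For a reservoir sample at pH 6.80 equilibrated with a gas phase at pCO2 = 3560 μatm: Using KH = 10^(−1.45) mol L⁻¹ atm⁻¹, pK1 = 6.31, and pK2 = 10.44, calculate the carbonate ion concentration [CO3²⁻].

[CO3²⁻] = 0.0894 μmol/L

[CO2*] = KH · pCO2 = 10^(−1.45) × 3560×10^-6 = 1.263×10^-4 mol/L
α₀ = 1/(1 + K1/[H⁺] + K1K2/[H⁺]²) = 1/(1 + 10^+0.49 + 10^-3.15) = 0.2444
DIC = [CO2*]/α₀ = 1.263×10^-4 / 0.2444 = 0.5167 mmol/L
[CO3²⁻] = α₂·DIC; α₂ = 0.0001730, so [CO3²⁻] = 0.0001730 × 0.5167 = 8.94×10^-5 mmol/L = 0.0894 μmol/L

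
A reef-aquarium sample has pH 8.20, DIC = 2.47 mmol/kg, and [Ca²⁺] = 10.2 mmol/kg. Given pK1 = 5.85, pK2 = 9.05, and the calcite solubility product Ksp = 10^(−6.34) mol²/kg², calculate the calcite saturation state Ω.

Ω = 6.80

α₂ = 1 / (1 + [H⁺]/K2 + [H⁺]²/(K1K2)) = 1 / (1 + 10^+0.85 + 10^-1.50)
   = 1 / (1 + 7.0795 + 0.031623) = 1/8.1111 = 0.1233
[CO3²⁻] = α₂ × DIC = 0.1233 × 2.47 = 0.3045 mmol/kg
Ksp = 10^(−6.34) = 4.571×10^-7
Ω = [Ca²⁺][CO3²⁻]/Ksp = (10.2×10^-3)(3.045×10^-4) / 4.571×10^-7 = 6.80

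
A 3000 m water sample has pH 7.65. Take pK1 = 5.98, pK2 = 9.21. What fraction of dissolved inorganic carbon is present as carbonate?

α₂ = 1 / (1 + [H⁺]/K2 + [H⁺]²/(K1K2)) = 1 / (1 + 10^+1.56 + 10^-0.11)
   = 1 / (1 + 36.308 + 0.77625) = 1/38.084 = 0.02626

α₂ = 0.0263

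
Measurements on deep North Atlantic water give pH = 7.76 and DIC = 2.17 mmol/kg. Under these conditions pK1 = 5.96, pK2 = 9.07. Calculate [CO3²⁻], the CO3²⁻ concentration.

[CO3²⁻] = 0.0998 mmol/kg

α₂ = 1 / (1 + [H⁺]/K2 + [H⁺]²/(K1K2)) = 1 / (1 + 10^+1.31 + 10^-0.49)
   = 1 / (1 + 20.417 + 0.32359) = 1/21.741 = 0.04600
[CO3²⁻] = α₂ × DIC = 0.04600 × 2.17 = 0.0998 mmol/kg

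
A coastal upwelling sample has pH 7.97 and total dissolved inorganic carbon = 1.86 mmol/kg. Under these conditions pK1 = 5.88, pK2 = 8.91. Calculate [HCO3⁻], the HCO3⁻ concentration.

α₁ = 1 / (1 + [H⁺]/K1 + K2/[H⁺]) = 1 / (1 + 10^-2.09 + 10^-0.94)
   = 1 / (1 + 0.0081283 + 0.11482) = 1/1.1229 = 0.8905
[HCO3⁻] = α₁ × DIC = 0.8905 × 1.86 = 1.66 mmol/kg

[HCO3⁻] = 1.66 mmol/kg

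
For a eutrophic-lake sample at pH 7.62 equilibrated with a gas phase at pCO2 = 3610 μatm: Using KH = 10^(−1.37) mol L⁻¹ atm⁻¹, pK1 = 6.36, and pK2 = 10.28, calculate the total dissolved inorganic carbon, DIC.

[CO2*] = KH · pCO2 = 10^(−1.37) × 3610×10^-6 = 1.540×10^-4 mol/L
α₀ = 1/(1 + K1/[H⁺] + K1K2/[H⁺]²) = 1/(1 + 10^+1.26 + 10^-1.40) = 0.05198
DIC = [CO2*]/α₀ = 1.540×10^-4 / 0.05198 = 2.96 mmol/L

DIC = 2.96 mmol/L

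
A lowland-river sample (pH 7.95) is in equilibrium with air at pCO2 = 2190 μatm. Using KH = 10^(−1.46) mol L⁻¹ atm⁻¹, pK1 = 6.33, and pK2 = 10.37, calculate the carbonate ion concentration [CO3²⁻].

[CO3²⁻] = 12.0 μmol/L

[CO2*] = KH · pCO2 = 10^(−1.46) × 2190×10^-6 = 7.594×10^-5 mol/L
α₀ = 1/(1 + K1/[H⁺] + K1K2/[H⁺]²) = 1/(1 + 10^+1.62 + 10^-0.80) = 0.02334
DIC = [CO2*]/α₀ = 7.594×10^-5 / 0.02334 = 3.253 mmol/L
[CO3²⁻] = α₂·DIC; α₂ = 0.003699, so [CO3²⁻] = 0.003699 × 3.253 = 0.0120 mmol/L = 12.0 μmol/L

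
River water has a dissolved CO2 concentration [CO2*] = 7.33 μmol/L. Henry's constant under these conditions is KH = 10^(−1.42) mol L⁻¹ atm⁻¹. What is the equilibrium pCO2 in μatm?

KH = 10^(−1.42) = 3.802×10^-2 mol L⁻¹ atm⁻¹
pCO2 = [CO2*]/KH = 7.33×10^-6 / 3.802×10^-2 = 1.93×10^-4 atm = 193 μatm

pCO2 = 193 μatm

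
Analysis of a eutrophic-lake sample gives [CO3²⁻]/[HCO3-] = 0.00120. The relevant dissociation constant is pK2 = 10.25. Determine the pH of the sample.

pH = 7.33

From K2 = [H⁺][CO3²⁻]/[HCO3-]:  pH = pK2 + log₁₀([CO3²⁻]/[HCO3-])
log₁₀(0.00120) = -2.921
pH = 10.25 + (-2.921) = 7.33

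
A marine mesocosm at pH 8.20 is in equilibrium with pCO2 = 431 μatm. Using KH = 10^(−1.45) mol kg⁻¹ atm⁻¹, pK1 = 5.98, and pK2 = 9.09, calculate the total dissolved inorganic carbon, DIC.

DIC = 2.88 mmol/kg

[CO2*] = KH · pCO2 = 10^(−1.45) × 431×10^-6 = 1.529×10^-5 mol/kg
α₀ = 1/(1 + K1/[H⁺] + K1K2/[H⁺]²) = 1/(1 + 10^+2.22 + 10^+1.33) = 0.005310
DIC = [CO2*]/α₀ = 1.529×10^-5 / 0.005310 = 2.88 mmol/kg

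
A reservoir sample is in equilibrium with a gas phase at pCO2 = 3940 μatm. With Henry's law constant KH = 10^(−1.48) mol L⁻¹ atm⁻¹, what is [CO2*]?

KH = 10^(−1.48) = 3.311×10^-2 mol L⁻¹ atm⁻¹
[CO2*] = KH · pCO2 = 3.311×10^-2 × 3940×10^-6 atm = 1.30×10^-4 mol/L

[CO2*] = 130 μmol/L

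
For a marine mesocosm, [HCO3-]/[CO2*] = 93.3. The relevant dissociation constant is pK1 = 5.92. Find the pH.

pH = 7.89

From K1 = [H⁺][HCO3-]/[CO2*]:  pH = pK1 + log₁₀([HCO3-]/[CO2*])
log₁₀(93.3) = +1.970
pH = 5.92 + (+1.970) = 7.89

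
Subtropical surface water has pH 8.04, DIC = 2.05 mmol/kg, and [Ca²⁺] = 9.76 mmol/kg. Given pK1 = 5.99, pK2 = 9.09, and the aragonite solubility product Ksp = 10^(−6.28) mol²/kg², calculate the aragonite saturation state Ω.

α₂ = 1 / (1 + [H⁺]/K2 + [H⁺]²/(K1K2)) = 1 / (1 + 10^+1.05 + 10^-1.00)
   = 1 / (1 + 11.220 + 0.10000) = 1/12.320 = 0.08117
[CO3²⁻] = α₂ × DIC = 0.08117 × 2.05 = 0.1664 mmol/kg
Ksp = 10^(−6.28) = 5.248×10^-7
Ω = [Ca²⁺][CO3²⁻]/Ksp = (9.76×10^-3)(1.664×10^-4) / 5.248×10^-7 = 3.09

Ω = 3.09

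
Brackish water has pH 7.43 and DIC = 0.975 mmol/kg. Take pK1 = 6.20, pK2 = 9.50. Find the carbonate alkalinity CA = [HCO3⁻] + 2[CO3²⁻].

CA = [HCO3⁻] + 2[CO3²⁻] = (α₁ + 2α₂)·DIC
At pH 7.43: [H⁺]/K1 = 10^-1.23 = 0.058884, K2/[H⁺] = 10^-2.07 = 0.0085114
α₁ = 1/(1 + 0.058884 + 0.0085114) = 1/1.0674 = 0.9369; α₂ = α₁·K2/[H⁺] = 0.007974
α₁ + 2α₂ = 0.9528
CA = 0.9528 × 0.975 = 0.929 mmol/kg

CA = 0.929 mmol/kg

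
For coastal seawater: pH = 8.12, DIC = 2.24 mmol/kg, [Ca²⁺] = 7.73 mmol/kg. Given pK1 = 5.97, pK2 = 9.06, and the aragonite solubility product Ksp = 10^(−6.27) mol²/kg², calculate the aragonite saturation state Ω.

Ω = 3.30

α₂ = 1 / (1 + [H⁺]/K2 + [H⁺]²/(K1K2)) = 1 / (1 + 10^+0.94 + 10^-1.21)
   = 1 / (1 + 8.7096 + 0.061660) = 1/9.7713 = 0.1023
[CO3²⁻] = α₂ × DIC = 0.1023 × 2.24 = 0.2292 mmol/kg
Ksp = 10^(−6.27) = 5.370×10^-7
Ω = [Ca²⁺][CO3²⁻]/Ksp = (7.73×10^-3)(2.292×10^-4) / 5.370×10^-7 = 3.30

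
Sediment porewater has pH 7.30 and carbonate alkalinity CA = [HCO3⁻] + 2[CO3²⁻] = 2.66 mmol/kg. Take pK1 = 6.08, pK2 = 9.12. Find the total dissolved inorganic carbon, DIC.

DIC = 2.78 mmol/kg

CA = [HCO3⁻] + 2[CO3²⁻] = (α₁ + 2α₂)·DIC
At pH 7.30: [H⁺]/K1 = 10^-1.22 = 0.060256, K2/[H⁺] = 10^-1.82 = 0.015136
α₁ = 1/(1 + 0.060256 + 0.015136) = 1/1.0754 = 0.9299; α₂ = α₁·K2/[H⁺] = 0.01407
α₁ + 2α₂ = 0.9580
DIC = CA / (α₁ + 2α₂) = 2.66 / 0.9580 = 2.78 mmol/kg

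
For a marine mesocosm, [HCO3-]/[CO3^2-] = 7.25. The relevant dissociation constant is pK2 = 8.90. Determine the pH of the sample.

From K2 = [H⁺][CO3^2-]/[HCO3-]:  pH = pK2 − log₁₀([HCO3-]/[CO3^2-])
log₁₀(7.25) = +0.860
pH = 8.90 − (+0.860) = 8.04

pH = 8.04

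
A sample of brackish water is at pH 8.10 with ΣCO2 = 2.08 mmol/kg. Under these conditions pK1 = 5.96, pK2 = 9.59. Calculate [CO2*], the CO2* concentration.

α₀ = 1 / (1 + K1/[H⁺] + K1K2/[H⁺]²) = 1 / (1 + 10^+2.14 + 10^+0.65)
   = 1 / (1 + 138.04 + 4.4668) = 1/143.51 = 0.006968
[CO2*] = α₀ × DIC = 0.006968 × 2.08 = 0.0145 mmol/kg = 14.5 μmol/kg

[CO2*] = 14.5 μmol/kg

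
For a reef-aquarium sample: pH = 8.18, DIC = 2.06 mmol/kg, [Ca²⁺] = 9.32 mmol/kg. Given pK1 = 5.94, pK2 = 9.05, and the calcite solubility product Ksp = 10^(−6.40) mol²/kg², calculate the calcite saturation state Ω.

Ω = 5.70

α₂ = 1 / (1 + [H⁺]/K2 + [H⁺]²/(K1K2)) = 1 / (1 + 10^+0.87 + 10^-1.37)
   = 1 / (1 + 7.4131 + 0.042658) = 1/8.4558 = 0.1183
[CO3²⁻] = α₂ × DIC = 0.1183 × 2.06 = 0.2436 mmol/kg
Ksp = 10^(−6.40) = 3.981×10^-7
Ω = [Ca²⁺][CO3²⁻]/Ksp = (9.32×10^-3)(2.436×10^-4) / 3.981×10^-7 = 5.70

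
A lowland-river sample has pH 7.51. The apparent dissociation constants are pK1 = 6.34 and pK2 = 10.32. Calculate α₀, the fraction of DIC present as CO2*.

α₀ = 0.0632

α₀ = 1 / (1 + K1/[H⁺] + K1K2/[H⁺]²) = 1 / (1 + 10^+1.17 + 10^-1.64)
   = 1 / (1 + 14.791 + 0.022909) = 1/15.814 = 0.06324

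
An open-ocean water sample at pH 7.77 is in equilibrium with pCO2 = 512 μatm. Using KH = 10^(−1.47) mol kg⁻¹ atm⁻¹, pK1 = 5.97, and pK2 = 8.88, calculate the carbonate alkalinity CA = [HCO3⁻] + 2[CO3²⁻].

[CO2*] = KH · pCO2 = 10^(−1.47) × 512×10^-6 = 1.735×10^-5 mol/kg
α₀ = 1/(1 + K1/[H⁺] + K1K2/[H⁺]²) = 1/(1 + 10^+1.80 + 10^+0.69) = 0.01449
DIC = [CO2*]/α₀ = 1.735×10^-5 / 0.01449 = 1.197 mmol/kg
CA = (α₁ + 2α₂)·DIC = (0.9145 + 2×0.07099) × 1.197 = 1.26 mmol/kg

CA = 1.26 mmol/kg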